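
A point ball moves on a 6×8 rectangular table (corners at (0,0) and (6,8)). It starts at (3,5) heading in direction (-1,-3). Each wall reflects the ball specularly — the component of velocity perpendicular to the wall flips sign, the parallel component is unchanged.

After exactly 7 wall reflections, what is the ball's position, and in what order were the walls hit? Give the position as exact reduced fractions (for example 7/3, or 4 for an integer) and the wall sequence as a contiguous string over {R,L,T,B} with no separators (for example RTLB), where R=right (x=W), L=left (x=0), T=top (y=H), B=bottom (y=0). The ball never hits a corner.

Final position: (8/3,0)
Wall sequence: BLTBRTB

1. t=5/3 → B at (4/3,0); v=(-1,3)
2. t=4/3 → L at (0,4); v=(1,3)
3. t=4/3 → T at (4/3,8); v=(1,-3)
4. t=8/3 → B at (4,0); v=(1,3)
5. t=2 → R at (6,6); v=(-1,3)
6. t=2/3 → T at (16/3,8); v=(-1,-3)
7. t=8/3 → B at (8/3,0); v=(-1,3)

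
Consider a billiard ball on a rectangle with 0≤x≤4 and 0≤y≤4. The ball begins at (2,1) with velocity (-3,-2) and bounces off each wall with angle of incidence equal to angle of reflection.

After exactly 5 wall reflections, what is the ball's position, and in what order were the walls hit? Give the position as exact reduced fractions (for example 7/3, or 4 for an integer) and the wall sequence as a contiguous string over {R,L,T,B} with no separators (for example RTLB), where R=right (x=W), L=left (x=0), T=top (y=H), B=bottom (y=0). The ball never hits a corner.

Final position: (0,7/3)
Wall sequence: BLRTL

1. t=1/2 → B at (1/2,0); v=(-3,2)
2. t=1/6 → L at (0,1/3); v=(3,2)
3. t=4/3 → R at (4,3); v=(-3,2)
4. t=1/2 → T at (5/2,4); v=(-3,-2)
5. t=5/6 → L at (0,7/3); v=(3,-2)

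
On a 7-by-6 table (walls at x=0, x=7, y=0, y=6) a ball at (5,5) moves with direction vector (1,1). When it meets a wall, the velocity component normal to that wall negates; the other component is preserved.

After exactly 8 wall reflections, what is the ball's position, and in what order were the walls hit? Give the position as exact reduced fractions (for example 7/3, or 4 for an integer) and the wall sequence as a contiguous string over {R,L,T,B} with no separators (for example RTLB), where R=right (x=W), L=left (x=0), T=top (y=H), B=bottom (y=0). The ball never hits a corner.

Final position: (0,4)
Wall sequence: TRBLTRBL

1. t=1 → T at (6,6); v=(1,-1)
2. t=1 → R at (7,5); v=(-1,-1)
3. t=5 → B at (2,0); v=(-1,1)
4. t=2 → L at (0,2); v=(1,1)
5. t=4 → T at (4,6); v=(1,-1)
6. t=3 → R at (7,3); v=(-1,-1)
7. t=3 → B at (4,0); v=(-1,1)
8. t=4 → L at (0,4); v=(1,1)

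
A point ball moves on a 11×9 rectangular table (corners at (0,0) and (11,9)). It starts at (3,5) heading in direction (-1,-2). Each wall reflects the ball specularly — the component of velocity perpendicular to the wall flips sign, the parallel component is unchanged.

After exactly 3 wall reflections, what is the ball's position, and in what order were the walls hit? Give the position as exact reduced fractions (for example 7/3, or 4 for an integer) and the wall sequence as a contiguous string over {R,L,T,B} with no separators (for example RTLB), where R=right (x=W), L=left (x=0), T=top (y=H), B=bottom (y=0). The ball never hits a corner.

Final position: (4,9)
Wall sequence: BLT

1. t=5/2 → B at (1/2,0); v=(-1,2)
2. t=1/2 → L at (0,1); v=(1,2)
3. t=4 → T at (4,9); v=(1,-2)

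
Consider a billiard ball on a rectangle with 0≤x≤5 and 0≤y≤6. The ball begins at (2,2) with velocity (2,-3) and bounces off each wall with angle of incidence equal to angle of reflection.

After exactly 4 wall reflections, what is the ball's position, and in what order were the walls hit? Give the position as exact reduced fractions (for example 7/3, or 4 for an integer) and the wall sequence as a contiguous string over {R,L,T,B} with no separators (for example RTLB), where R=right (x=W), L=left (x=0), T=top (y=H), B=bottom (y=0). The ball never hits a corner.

Final position: (0,2)
Wall sequence: BRTL

1. t=2/3 → B at (10/3,0); v=(2,3)
2. t=5/6 → R at (5,5/2); v=(-2,3)
3. t=7/6 → T at (8/3,6); v=(-2,-3)
4. t=4/3 → L at (0,2); v=(2,-3)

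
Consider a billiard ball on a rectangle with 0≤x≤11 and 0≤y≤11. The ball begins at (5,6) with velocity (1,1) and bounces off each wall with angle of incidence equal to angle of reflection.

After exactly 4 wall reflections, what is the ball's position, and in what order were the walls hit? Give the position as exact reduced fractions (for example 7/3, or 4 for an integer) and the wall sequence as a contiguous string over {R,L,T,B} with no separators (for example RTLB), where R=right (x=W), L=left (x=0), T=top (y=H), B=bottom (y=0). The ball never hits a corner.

1. t=5 → T at (10,11); v=(1,-1)
2. t=1 → R at (11,10); v=(-1,-1)
3. t=10 → B at (1,0); v=(-1,1)
4. t=1 → L at (0,1); v=(1,1)

Final position: (0,1)
Wall sequence: TRBL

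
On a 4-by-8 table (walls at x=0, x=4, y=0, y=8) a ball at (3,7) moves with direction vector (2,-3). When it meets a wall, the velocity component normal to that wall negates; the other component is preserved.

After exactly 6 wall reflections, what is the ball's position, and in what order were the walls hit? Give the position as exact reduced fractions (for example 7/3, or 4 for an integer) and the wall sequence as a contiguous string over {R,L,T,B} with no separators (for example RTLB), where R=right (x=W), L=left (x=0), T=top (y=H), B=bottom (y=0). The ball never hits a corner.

Final position: (0,7/2)
Wall sequence: RBLRTL

1. t=1/2 → R at (4,11/2); v=(-2,-3)
2. t=11/6 → B at (1/3,0); v=(-2,3)
3. t=1/6 → L at (0,1/2); v=(2,3)
4. t=2 → R at (4,13/2); v=(-2,3)
5. t=1/2 → T at (3,8); v=(-2,-3)
6. t=3/2 → L at (0,7/2); v=(2,-3)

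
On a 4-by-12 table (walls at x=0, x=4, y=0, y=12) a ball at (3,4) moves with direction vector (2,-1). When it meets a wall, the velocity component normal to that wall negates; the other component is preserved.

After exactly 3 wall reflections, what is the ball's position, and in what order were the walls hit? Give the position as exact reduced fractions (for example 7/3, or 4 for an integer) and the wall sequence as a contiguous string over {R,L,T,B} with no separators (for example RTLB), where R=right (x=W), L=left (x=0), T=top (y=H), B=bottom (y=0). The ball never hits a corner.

1. t=1/2 → R at (4,7/2); v=(-2,-1)
2. t=2 → L at (0,3/2); v=(2,-1)
3. t=3/2 → B at (3,0); v=(2,1)

Final position: (3,0)
Wall sequence: RLB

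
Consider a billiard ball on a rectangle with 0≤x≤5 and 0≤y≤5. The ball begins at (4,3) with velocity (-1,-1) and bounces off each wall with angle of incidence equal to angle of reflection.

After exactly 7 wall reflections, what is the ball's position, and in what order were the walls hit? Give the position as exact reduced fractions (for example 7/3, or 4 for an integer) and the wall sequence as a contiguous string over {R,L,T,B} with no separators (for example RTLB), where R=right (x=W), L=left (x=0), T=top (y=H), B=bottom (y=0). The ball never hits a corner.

Final position: (4,5)
Wall sequence: BLTRBLT

1. t=3 → B at (1,0); v=(-1,1)
2. t=1 → L at (0,1); v=(1,1)
3. t=4 → T at (4,5); v=(1,-1)
4. t=1 → R at (5,4); v=(-1,-1)
5. t=4 → B at (1,0); v=(-1,1)
6. t=1 → L at (0,1); v=(1,1)
7. t=4 → T at (4,5); v=(1,-1)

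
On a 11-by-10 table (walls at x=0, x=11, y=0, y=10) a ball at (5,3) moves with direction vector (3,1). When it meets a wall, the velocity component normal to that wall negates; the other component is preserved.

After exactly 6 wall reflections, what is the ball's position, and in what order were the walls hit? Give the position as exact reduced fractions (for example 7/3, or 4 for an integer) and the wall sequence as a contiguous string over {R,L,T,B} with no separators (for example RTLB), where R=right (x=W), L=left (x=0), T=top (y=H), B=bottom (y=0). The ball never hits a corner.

Final position: (11,1/3)
Wall sequence: RLTRLR

1. t=2 → R at (11,5); v=(-3,1)
2. t=11/3 → L at (0,26/3); v=(3,1)
3. t=4/3 → T at (4,10); v=(3,-1)
4. t=7/3 → R at (11,23/3); v=(-3,-1)
5. t=11/3 → L at (0,4); v=(3,-1)
6. t=11/3 → R at (11,1/3); v=(-3,-1)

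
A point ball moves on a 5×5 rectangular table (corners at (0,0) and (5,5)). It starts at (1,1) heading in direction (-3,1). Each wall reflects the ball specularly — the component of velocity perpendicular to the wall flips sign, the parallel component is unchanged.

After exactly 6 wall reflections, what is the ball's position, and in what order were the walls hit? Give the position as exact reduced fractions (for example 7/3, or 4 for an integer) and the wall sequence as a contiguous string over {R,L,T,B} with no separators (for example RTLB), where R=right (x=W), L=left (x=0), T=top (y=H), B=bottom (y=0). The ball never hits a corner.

1. t=1/3 → L at (0,4/3); v=(3,1)
2. t=5/3 → R at (5,3); v=(-3,1)
3. t=5/3 → L at (0,14/3); v=(3,1)
4. t=1/3 → T at (1,5); v=(3,-1)
5. t=4/3 → R at (5,11/3); v=(-3,-1)
6. t=5/3 → L at (0,2); v=(3,-1)

Final position: (0,2)
Wall sequence: LRLTRL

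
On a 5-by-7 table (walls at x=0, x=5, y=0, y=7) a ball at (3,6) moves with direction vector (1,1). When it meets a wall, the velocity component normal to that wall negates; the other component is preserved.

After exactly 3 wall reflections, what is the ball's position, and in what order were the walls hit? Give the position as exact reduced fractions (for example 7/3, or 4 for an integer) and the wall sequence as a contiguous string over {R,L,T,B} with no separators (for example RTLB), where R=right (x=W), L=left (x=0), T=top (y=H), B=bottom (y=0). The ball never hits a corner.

Final position: (0,1)
Wall sequence: TRL

1. t=1 → T at (4,7); v=(1,-1)
2. t=1 → R at (5,6); v=(-1,-1)
3. t=5 → L at (0,1); v=(1,-1)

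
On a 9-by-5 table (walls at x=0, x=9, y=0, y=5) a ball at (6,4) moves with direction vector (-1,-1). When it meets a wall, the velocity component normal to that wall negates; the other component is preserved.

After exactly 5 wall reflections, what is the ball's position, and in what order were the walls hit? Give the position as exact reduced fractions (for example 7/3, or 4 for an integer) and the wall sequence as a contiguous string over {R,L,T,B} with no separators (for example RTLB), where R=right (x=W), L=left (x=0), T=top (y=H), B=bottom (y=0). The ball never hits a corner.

1. t=4 → B at (2,0); v=(-1,1)
2. t=2 → L at (0,2); v=(1,1)
3. t=3 → T at (3,5); v=(1,-1)
4. t=5 → B at (8,0); v=(1,1)
5. t=1 → R at (9,1); v=(-1,1)

Final position: (9,1)
Wall sequence: BLTBR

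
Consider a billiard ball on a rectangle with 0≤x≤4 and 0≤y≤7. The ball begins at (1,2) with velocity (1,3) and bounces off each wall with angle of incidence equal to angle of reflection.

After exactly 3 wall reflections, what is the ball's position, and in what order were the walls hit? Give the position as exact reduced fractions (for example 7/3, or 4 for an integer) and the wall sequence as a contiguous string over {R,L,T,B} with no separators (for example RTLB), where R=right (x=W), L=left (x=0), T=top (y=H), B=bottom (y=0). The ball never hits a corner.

Final position: (3,0)
Wall sequence: TRB

1. t=5/3 → T at (8/3,7); v=(1,-3)
2. t=4/3 → R at (4,3); v=(-1,-3)
3. t=1 → B at (3,0); v=(-1,3)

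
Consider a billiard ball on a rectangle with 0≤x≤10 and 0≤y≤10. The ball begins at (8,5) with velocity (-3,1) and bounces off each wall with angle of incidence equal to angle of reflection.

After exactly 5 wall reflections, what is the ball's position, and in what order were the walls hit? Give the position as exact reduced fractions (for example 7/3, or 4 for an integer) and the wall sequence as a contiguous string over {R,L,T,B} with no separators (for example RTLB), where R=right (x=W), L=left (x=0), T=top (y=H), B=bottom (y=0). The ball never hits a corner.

Final position: (10,7/3)
Wall sequence: LTRLR

1. t=8/3 → L at (0,23/3); v=(3,1)
2. t=7/3 → T at (7,10); v=(3,-1)
3. t=1 → R at (10,9); v=(-3,-1)
4. t=10/3 → L at (0,17/3); v=(3,-1)
5. t=10/3 → R at (10,7/3); v=(-3,-1)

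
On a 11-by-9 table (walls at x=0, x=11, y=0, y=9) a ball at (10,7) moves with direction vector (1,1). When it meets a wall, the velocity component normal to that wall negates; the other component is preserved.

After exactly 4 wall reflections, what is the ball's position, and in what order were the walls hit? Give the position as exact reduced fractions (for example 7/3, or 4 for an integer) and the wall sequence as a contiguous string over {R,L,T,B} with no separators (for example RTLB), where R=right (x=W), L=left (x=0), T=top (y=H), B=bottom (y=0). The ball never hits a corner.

1. t=1 → R at (11,8); v=(-1,1)
2. t=1 → T at (10,9); v=(-1,-1)
3. t=9 → B at (1,0); v=(-1,1)
4. t=1 → L at (0,1); v=(1,1)

Final position: (0,1)
Wall sequence: RTBL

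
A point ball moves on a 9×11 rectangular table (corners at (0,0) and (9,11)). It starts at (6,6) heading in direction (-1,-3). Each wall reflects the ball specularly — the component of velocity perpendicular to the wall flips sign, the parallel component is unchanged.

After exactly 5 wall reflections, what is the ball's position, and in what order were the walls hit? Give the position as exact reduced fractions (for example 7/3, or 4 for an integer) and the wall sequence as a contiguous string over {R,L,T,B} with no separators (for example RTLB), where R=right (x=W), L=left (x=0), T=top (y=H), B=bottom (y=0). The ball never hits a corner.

Final position: (7,11)
Wall sequence: BTLBT

1. t=2 → B at (4,0); v=(-1,3)
2. t=11/3 → T at (1/3,11); v=(-1,-3)
3. t=1/3 → L at (0,10); v=(1,-3)
4. t=10/3 → B at (10/3,0); v=(1,3)
5. t=11/3 → T at (7,11); v=(1,-3)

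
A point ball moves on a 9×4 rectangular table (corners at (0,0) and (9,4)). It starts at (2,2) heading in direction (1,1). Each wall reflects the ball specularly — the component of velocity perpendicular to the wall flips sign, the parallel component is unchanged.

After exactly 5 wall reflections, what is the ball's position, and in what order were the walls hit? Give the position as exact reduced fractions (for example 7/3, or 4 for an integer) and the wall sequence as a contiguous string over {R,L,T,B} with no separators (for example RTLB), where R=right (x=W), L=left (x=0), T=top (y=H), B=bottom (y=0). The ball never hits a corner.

1. t=2 → T at (4,4); v=(1,-1)
2. t=4 → B at (8,0); v=(1,1)
3. t=1 → R at (9,1); v=(-1,1)
4. t=3 → T at (6,4); v=(-1,-1)
5. t=4 → B at (2,0); v=(-1,1)

Final position: (2,0)
Wall sequence: TBRTB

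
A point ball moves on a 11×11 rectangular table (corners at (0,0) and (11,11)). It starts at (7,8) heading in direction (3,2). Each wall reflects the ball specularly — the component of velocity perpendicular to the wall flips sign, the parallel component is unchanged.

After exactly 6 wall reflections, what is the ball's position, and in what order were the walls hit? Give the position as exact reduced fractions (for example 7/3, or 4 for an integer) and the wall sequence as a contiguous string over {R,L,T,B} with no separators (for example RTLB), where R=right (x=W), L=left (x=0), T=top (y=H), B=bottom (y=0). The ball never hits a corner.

1. t=4/3 → R at (11,32/3); v=(-3,2)
2. t=1/6 → T at (21/2,11); v=(-3,-2)
3. t=7/2 → L at (0,4); v=(3,-2)
4. t=2 → B at (6,0); v=(3,2)
5. t=5/3 → R at (11,10/3); v=(-3,2)
6. t=11/3 → L at (0,32/3); v=(3,2)

Final position: (0,32/3)
Wall sequence: RTLBRL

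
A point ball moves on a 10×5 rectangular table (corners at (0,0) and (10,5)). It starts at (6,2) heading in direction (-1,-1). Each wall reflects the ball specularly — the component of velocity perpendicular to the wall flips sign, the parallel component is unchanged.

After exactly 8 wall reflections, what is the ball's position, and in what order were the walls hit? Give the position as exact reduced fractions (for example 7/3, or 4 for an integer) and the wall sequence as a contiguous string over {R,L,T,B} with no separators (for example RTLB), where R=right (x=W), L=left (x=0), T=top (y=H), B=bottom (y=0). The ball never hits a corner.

1. t=2 → B at (4,0); v=(-1,1)
2. t=4 → L at (0,4); v=(1,1)
3. t=1 → T at (1,5); v=(1,-1)
4. t=5 → B at (6,0); v=(1,1)
5. t=4 → R at (10,4); v=(-1,1)
6. t=1 → T at (9,5); v=(-1,-1)
7. t=5 → B at (4,0); v=(-1,1)
8. t=4 → L at (0,4); v=(1,1)

Final position: (0,4)
Wall sequence: BLTBRTBL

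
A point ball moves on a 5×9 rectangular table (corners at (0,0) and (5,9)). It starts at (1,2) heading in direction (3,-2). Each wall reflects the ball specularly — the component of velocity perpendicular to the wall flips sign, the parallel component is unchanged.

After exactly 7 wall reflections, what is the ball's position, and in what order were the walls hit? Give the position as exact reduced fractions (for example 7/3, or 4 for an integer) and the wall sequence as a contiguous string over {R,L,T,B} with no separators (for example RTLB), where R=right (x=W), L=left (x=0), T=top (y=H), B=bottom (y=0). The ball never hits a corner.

1. t=1 → B at (4,0); v=(3,2)
2. t=1/3 → R at (5,2/3); v=(-3,2)
3. t=5/3 → L at (0,4); v=(3,2)
4. t=5/3 → R at (5,22/3); v=(-3,2)
5. t=5/6 → T at (5/2,9); v=(-3,-2)
6. t=5/6 → L at (0,22/3); v=(3,-2)
7. t=5/3 → R at (5,4); v=(-3,-2)

Final position: (5,4)
Wall sequence: BRLRTLR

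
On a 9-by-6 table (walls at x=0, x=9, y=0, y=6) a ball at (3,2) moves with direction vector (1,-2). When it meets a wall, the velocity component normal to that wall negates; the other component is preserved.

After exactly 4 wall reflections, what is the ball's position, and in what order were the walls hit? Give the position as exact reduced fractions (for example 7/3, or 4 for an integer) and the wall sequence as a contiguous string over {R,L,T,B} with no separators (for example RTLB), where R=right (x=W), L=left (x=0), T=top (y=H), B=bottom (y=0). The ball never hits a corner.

Final position: (8,0)
Wall sequence: BTRB

1. t=1 → B at (4,0); v=(1,2)
2. t=3 → T at (7,6); v=(1,-2)
3. t=2 → R at (9,2); v=(-1,-2)
4. t=1 → B at (8,0); v=(-1,2)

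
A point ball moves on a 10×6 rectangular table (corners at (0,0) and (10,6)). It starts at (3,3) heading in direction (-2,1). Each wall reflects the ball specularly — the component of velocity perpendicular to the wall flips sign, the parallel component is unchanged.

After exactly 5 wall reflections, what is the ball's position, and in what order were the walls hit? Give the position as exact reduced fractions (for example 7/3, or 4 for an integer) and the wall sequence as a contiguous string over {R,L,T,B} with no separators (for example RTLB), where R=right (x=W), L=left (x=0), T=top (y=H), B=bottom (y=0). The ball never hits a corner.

1. t=3/2 → L at (0,9/2); v=(2,1)
2. t=3/2 → T at (3,6); v=(2,-1)
3. t=7/2 → R at (10,5/2); v=(-2,-1)
4. t=5/2 → B at (5,0); v=(-2,1)
5. t=5/2 → L at (0,5/2); v=(2,1)

Final position: (0,5/2)
Wall sequence: LTRBL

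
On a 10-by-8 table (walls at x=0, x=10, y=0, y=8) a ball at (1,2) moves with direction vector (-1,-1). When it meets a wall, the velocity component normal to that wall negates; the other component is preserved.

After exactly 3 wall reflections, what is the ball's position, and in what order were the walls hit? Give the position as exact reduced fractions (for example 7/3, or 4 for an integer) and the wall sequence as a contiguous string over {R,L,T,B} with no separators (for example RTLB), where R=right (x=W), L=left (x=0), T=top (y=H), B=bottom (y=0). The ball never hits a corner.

1. t=1 → L at (0,1); v=(1,-1)
2. t=1 → B at (1,0); v=(1,1)
3. t=8 → T at (9,8); v=(1,-1)

Final position: (9,8)
Wall sequence: LBT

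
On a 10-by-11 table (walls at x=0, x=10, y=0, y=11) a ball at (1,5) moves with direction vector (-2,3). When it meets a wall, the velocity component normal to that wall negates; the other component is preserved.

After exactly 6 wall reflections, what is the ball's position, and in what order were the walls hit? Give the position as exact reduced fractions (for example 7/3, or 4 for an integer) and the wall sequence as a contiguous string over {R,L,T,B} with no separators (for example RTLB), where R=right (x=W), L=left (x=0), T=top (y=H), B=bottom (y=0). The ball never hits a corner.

1. t=1/2 → L at (0,13/2); v=(2,3)
2. t=3/2 → T at (3,11); v=(2,-3)
3. t=7/2 → R at (10,1/2); v=(-2,-3)
4. t=1/6 → B at (29/3,0); v=(-2,3)
5. t=11/3 → T at (7/3,11); v=(-2,-3)
6. t=7/6 → L at (0,15/2); v=(2,-3)

Final position: (0,15/2)
Wall sequence: LTRBTL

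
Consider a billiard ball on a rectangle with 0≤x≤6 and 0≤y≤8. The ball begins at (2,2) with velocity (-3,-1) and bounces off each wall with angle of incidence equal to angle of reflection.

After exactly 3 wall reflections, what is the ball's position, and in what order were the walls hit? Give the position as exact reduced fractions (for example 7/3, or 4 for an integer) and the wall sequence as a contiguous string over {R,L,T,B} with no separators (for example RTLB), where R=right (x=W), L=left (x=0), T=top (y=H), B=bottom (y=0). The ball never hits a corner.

Final position: (6,2/3)
Wall sequence: LBR

1. t=2/3 → L at (0,4/3); v=(3,-1)
2. t=4/3 → B at (4,0); v=(3,1)
3. t=2/3 → R at (6,2/3); v=(-3,1)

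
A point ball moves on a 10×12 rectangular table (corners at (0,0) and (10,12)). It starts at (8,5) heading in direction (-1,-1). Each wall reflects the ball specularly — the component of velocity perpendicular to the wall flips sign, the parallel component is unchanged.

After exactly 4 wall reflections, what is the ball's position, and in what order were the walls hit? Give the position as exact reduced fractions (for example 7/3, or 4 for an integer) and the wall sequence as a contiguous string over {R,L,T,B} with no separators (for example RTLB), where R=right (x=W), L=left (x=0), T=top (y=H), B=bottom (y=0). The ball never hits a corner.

1. t=5 → B at (3,0); v=(-1,1)
2. t=3 → L at (0,3); v=(1,1)
3. t=9 → T at (9,12); v=(1,-1)
4. t=1 → R at (10,11); v=(-1,-1)

Final position: (10,11)
Wall sequence: BLTR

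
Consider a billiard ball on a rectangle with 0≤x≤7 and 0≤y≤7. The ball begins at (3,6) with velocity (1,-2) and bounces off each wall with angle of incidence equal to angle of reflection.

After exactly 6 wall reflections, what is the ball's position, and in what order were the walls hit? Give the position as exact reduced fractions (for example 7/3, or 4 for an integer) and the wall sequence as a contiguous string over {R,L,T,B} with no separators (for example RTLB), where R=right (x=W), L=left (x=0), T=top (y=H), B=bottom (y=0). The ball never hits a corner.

1. t=3 → B at (6,0); v=(1,2)
2. t=1 → R at (7,2); v=(-1,2)
3. t=5/2 → T at (9/2,7); v=(-1,-2)
4. t=7/2 → B at (1,0); v=(-1,2)
5. t=1 → L at (0,2); v=(1,2)
6. t=5/2 → T at (5/2,7); v=(1,-2)

Final position: (5/2,7)
Wall sequence: BRTBLT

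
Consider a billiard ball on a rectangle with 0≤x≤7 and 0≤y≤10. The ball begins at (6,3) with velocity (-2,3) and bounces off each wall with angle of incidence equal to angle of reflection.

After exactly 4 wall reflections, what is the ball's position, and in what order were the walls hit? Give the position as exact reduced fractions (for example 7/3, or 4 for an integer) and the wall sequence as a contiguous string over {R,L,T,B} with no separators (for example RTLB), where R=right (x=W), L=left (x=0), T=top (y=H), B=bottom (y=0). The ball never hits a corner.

Final position: (7,5/2)
Wall sequence: TLBR

1. t=7/3 → T at (4/3,10); v=(-2,-3)
2. t=2/3 → L at (0,8); v=(2,-3)
3. t=8/3 → B at (16/3,0); v=(2,3)
4. t=5/6 → R at (7,5/2); v=(-2,3)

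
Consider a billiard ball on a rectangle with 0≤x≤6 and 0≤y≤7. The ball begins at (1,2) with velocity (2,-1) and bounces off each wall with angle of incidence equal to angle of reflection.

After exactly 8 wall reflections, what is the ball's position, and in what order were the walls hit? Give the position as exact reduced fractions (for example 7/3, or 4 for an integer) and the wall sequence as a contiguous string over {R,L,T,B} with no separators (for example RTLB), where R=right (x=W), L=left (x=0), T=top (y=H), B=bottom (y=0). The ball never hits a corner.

1. t=2 → B at (5,0); v=(2,1)
2. t=1/2 → R at (6,1/2); v=(-2,1)
3. t=3 → L at (0,7/2); v=(2,1)
4. t=3 → R at (6,13/2); v=(-2,1)
5. t=1/2 → T at (5,7); v=(-2,-1)
6. t=5/2 → L at (0,9/2); v=(2,-1)
7. t=3 → R at (6,3/2); v=(-2,-1)
8. t=3/2 → B at (3,0); v=(-2,1)

Final position: (3,0)
Wall sequence: BRLRTLRB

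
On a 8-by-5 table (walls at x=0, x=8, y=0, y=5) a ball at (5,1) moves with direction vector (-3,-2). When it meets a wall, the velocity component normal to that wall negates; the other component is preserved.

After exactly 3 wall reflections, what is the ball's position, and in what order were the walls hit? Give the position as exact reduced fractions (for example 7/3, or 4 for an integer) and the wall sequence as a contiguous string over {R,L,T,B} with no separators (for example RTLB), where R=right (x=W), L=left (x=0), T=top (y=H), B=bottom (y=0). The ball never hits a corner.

1. t=1/2 → B at (7/2,0); v=(-3,2)
2. t=7/6 → L at (0,7/3); v=(3,2)
3. t=4/3 → T at (4,5); v=(3,-2)

Final position: (4,5)
Wall sequence: BLT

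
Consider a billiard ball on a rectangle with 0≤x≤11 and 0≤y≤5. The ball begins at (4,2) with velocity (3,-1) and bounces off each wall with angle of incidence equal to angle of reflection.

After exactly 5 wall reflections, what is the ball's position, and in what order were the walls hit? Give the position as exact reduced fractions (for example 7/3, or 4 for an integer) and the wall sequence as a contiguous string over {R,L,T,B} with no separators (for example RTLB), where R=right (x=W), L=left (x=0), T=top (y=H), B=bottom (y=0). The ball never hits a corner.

Final position: (11,7/3)
Wall sequence: BRLTR

1. t=2 → B at (10,0); v=(3,1)
2. t=1/3 → R at (11,1/3); v=(-3,1)
3. t=11/3 → L at (0,4); v=(3,1)
4. t=1 → T at (3,5); v=(3,-1)
5. t=8/3 → R at (11,7/3); v=(-3,-1)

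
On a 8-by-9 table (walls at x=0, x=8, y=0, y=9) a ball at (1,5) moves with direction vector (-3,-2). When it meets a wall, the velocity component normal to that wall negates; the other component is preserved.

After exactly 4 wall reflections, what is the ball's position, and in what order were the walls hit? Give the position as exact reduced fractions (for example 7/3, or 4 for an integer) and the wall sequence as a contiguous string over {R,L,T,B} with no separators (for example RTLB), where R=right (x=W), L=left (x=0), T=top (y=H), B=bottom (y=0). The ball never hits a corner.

1. t=1/3 → L at (0,13/3); v=(3,-2)
2. t=13/6 → B at (13/2,0); v=(3,2)
3. t=1/2 → R at (8,1); v=(-3,2)
4. t=8/3 → L at (0,19/3); v=(3,2)

Final position: (0,19/3)
Wall sequence: LBRL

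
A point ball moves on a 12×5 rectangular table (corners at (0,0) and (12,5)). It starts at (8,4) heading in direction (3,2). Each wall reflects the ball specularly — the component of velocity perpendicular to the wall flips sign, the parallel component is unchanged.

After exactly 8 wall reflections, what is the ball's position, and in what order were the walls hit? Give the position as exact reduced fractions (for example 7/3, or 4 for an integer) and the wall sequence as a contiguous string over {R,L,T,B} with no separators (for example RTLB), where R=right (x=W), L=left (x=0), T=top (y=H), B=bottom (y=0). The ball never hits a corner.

1. t=1/2 → T at (19/2,5); v=(3,-2)
2. t=5/6 → R at (12,10/3); v=(-3,-2)
3. t=5/3 → B at (7,0); v=(-3,2)
4. t=7/3 → L at (0,14/3); v=(3,2)
5. t=1/6 → T at (1/2,5); v=(3,-2)
6. t=5/2 → B at (8,0); v=(3,2)
7. t=4/3 → R at (12,8/3); v=(-3,2)
8. t=7/6 → T at (17/2,5); v=(-3,-2)

Final position: (17/2,5)
Wall sequence: TRBLTBRT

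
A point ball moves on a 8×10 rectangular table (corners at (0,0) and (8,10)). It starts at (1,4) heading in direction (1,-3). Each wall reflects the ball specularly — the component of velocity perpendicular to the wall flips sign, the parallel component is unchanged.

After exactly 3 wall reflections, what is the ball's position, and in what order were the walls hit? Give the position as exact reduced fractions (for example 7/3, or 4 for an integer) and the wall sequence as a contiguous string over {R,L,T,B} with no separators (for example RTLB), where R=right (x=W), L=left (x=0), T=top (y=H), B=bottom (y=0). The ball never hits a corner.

Final position: (8,3)
Wall sequence: BTR

1. t=4/3 → B at (7/3,0); v=(1,3)
2. t=10/3 → T at (17/3,10); v=(1,-3)
3. t=7/3 → R at (8,3); v=(-1,-3)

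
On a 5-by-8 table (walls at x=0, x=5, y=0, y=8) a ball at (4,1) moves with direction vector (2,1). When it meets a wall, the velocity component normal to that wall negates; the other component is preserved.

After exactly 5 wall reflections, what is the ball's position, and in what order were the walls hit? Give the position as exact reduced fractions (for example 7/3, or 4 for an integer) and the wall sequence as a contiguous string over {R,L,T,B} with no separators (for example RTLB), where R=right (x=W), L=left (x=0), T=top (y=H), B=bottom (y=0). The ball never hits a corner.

Final position: (0,7)
Wall sequence: RLRTL

1. t=1/2 → R at (5,3/2); v=(-2,1)
2. t=5/2 → L at (0,4); v=(2,1)
3. t=5/2 → R at (5,13/2); v=(-2,1)
4. t=3/2 → T at (2,8); v=(-2,-1)
5. t=1 → L at (0,7); v=(2,-1)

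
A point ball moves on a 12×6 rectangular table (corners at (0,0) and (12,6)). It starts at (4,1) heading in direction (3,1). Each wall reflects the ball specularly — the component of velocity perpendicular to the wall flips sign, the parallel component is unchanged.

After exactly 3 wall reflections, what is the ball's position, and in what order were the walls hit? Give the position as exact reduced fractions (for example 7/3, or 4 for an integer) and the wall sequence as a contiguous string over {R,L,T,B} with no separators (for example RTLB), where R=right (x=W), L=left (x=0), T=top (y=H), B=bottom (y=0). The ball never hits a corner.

1. t=8/3 → R at (12,11/3); v=(-3,1)
2. t=7/3 → T at (5,6); v=(-3,-1)
3. t=5/3 → L at (0,13/3); v=(3,-1)

Final position: (0,13/3)
Wall sequence: RTL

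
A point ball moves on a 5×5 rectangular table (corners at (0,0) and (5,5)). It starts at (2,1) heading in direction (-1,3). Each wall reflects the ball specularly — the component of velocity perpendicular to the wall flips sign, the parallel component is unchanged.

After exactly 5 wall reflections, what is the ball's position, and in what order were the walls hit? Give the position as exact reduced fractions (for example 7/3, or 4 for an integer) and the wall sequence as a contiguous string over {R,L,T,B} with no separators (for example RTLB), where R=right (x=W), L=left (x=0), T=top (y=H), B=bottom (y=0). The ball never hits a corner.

Final position: (13/3,0)
Wall sequence: TLBTB

1. t=4/3 → T at (2/3,5); v=(-1,-3)
2. t=2/3 → L at (0,3); v=(1,-3)
3. t=1 → B at (1,0); v=(1,3)
4. t=5/3 → T at (8/3,5); v=(1,-3)
5. t=5/3 → B at (13/3,0); v=(1,3)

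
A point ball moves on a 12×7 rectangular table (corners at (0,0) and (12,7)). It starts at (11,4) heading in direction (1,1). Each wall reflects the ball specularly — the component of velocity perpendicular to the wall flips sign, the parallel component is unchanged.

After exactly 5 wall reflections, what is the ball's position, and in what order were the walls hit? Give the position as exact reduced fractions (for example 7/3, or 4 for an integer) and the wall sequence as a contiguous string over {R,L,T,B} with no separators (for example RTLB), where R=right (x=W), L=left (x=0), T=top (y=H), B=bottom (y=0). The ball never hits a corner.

Final position: (4,7)
Wall sequence: RTBLT

1. t=1 → R at (12,5); v=(-1,1)
2. t=2 → T at (10,7); v=(-1,-1)
3. t=7 → B at (3,0); v=(-1,1)
4. t=3 → L at (0,3); v=(1,1)
5. t=4 → T at (4,7); v=(1,-1)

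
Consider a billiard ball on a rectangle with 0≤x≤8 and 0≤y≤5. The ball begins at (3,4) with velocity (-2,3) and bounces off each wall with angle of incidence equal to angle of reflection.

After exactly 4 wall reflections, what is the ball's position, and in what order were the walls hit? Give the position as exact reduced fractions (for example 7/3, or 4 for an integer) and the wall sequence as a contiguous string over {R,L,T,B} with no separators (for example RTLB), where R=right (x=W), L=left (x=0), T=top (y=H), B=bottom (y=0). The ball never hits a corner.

Final position: (13/3,5)
Wall sequence: TLBT

1. t=1/3 → T at (7/3,5); v=(-2,-3)
2. t=7/6 → L at (0,3/2); v=(2,-3)
3. t=1/2 → B at (1,0); v=(2,3)
4. t=5/3 → T at (13/3,5); v=(2,-3)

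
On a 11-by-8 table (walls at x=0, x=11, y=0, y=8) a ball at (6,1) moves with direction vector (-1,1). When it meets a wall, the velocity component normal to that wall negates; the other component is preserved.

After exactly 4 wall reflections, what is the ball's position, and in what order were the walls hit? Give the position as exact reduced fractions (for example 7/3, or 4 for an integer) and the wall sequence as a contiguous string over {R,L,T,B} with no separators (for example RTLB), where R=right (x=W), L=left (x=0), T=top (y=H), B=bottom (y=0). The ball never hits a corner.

Final position: (11,2)
Wall sequence: LTBR

1. t=6 → L at (0,7); v=(1,1)
2. t=1 → T at (1,8); v=(1,-1)
3. t=8 → B at (9,0); v=(1,1)
4. t=2 → R at (11,2); v=(-1,1)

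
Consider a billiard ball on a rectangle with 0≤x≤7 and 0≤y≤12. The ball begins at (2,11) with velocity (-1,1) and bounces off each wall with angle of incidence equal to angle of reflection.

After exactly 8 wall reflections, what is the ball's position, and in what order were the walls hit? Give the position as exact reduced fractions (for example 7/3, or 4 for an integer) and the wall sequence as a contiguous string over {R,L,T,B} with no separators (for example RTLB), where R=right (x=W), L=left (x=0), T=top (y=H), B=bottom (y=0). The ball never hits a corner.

Final position: (0,7)
Wall sequence: TLRBLRTL

1. t=1 → T at (1,12); v=(-1,-1)
2. t=1 → L at (0,11); v=(1,-1)
3. t=7 → R at (7,4); v=(-1,-1)
4. t=4 → B at (3,0); v=(-1,1)
5. t=3 → L at (0,3); v=(1,1)
6. t=7 → R at (7,10); v=(-1,1)
7. t=2 → T at (5,12); v=(-1,-1)
8. t=5 → L at (0,7); v=(1,-1)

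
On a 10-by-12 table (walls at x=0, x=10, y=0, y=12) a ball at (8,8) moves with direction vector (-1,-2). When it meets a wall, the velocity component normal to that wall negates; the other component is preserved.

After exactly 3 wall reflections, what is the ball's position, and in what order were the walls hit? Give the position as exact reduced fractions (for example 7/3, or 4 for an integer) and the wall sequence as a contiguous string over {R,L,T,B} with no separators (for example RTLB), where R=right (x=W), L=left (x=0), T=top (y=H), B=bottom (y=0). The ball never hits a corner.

Final position: (2,12)
Wall sequence: BLT

1. t=4 → B at (4,0); v=(-1,2)
2. t=4 → L at (0,8); v=(1,2)
3. t=2 → T at (2,12); v=(1,-2)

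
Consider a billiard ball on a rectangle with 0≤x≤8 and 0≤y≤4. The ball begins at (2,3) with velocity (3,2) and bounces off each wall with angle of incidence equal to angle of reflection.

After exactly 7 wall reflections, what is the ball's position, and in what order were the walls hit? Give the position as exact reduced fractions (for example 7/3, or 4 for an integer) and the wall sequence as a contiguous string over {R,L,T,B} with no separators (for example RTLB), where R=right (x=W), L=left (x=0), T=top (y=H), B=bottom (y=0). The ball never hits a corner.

1. t=1/2 → T at (7/2,4); v=(3,-2)
2. t=3/2 → R at (8,1); v=(-3,-2)
3. t=1/2 → B at (13/2,0); v=(-3,2)
4. t=2 → T at (1/2,4); v=(-3,-2)
5. t=1/6 → L at (0,11/3); v=(3,-2)
6. t=11/6 → B at (11/2,0); v=(3,2)
7. t=5/6 → R at (8,5/3); v=(-3,2)

Final position: (8,5/3)
Wall sequence: TRBTLBR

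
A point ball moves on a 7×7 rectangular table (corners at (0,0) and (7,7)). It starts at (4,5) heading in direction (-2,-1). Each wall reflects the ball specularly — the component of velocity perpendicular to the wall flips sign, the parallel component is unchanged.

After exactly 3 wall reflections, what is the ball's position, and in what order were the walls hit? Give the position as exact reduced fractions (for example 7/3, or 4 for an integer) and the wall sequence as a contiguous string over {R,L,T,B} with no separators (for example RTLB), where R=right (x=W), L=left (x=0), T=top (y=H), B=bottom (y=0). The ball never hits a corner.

Final position: (7,1/2)
Wall sequence: LBR

1. t=2 → L at (0,3); v=(2,-1)
2. t=3 → B at (6,0); v=(2,1)
3. t=1/2 → R at (7,1/2); v=(-2,1)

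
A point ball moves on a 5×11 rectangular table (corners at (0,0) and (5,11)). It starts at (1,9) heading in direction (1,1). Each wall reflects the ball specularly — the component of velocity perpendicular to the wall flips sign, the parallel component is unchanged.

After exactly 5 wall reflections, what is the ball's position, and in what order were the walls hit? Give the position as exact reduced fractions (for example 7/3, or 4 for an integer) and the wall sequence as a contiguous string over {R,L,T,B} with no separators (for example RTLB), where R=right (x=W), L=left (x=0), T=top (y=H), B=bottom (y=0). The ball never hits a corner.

1. t=2 → T at (3,11); v=(1,-1)
2. t=2 → R at (5,9); v=(-1,-1)
3. t=5 → L at (0,4); v=(1,-1)
4. t=4 → B at (4,0); v=(1,1)
5. t=1 → R at (5,1); v=(-1,1)

Final position: (5,1)
Wall sequence: TRLBR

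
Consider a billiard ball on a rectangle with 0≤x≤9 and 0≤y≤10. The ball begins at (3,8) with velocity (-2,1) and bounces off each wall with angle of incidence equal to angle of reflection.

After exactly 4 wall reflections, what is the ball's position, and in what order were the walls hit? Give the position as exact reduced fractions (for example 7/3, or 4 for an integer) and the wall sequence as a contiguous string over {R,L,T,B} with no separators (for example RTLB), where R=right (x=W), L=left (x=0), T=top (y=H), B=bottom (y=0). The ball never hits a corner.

1. t=3/2 → L at (0,19/2); v=(2,1)
2. t=1/2 → T at (1,10); v=(2,-1)
3. t=4 → R at (9,6); v=(-2,-1)
4. t=9/2 → L at (0,3/2); v=(2,-1)

Final position: (0,3/2)
Wall sequence: LTRL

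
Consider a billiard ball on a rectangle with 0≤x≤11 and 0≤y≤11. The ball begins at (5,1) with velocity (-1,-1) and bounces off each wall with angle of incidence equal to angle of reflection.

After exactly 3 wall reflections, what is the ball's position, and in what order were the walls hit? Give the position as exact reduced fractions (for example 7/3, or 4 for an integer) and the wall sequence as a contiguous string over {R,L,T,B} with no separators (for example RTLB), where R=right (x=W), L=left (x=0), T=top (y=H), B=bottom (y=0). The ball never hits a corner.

Final position: (7,11)
Wall sequence: BLT

1. t=1 → B at (4,0); v=(-1,1)
2. t=4 → L at (0,4); v=(1,1)
3. t=7 → T at (7,11); v=(1,-1)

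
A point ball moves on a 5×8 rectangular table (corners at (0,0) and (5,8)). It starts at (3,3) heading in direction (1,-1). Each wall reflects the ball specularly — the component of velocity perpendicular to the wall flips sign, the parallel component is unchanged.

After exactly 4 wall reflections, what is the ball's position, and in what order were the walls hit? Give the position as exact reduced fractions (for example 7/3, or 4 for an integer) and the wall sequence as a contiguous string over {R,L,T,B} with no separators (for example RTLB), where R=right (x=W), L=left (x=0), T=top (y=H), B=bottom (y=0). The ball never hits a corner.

1. t=2 → R at (5,1); v=(-1,-1)
2. t=1 → B at (4,0); v=(-1,1)
3. t=4 → L at (0,4); v=(1,1)
4. t=4 → T at (4,8); v=(1,-1)

Final position: (4,8)
Wall sequence: RBLT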